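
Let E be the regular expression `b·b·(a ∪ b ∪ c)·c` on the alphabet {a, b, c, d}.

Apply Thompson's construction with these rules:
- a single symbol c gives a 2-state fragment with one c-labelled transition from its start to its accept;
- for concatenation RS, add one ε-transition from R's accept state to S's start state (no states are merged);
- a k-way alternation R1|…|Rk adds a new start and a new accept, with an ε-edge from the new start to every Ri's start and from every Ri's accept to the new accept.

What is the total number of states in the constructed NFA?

Recursing over subexpressions:
Each of the 6 symbol leaves contributes a 2-state fragment.
  a ∪ b ∪ c : 8 states
  b·b·(a ∪ b ∪ c)·c : 14 states

14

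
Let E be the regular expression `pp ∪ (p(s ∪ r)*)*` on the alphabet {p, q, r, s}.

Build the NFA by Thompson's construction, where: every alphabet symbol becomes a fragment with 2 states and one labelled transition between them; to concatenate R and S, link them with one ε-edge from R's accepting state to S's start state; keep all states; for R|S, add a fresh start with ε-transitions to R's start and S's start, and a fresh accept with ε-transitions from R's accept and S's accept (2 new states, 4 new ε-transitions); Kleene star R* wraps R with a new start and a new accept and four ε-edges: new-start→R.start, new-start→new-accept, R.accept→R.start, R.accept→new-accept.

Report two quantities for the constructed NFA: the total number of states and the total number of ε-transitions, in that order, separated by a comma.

18, 18

Building bottom-up:
Each of the 5 symbol leaves contributes 2 states and 0 ε-transitions.
  pp : 4 states, 1 ε-transition
  s ∪ r : 6 states, 4 ε-transitions
  (s ∪ r)* : 8 states, 8 ε-transitions
  p(s ∪ r)* : 10 states, 9 ε-transitions
  (p(s ∪ r)*)* : 12 states, 13 ε-transitions
  pp ∪ (p(s ∪ r)*)* : 18 states, 18 ε-transitions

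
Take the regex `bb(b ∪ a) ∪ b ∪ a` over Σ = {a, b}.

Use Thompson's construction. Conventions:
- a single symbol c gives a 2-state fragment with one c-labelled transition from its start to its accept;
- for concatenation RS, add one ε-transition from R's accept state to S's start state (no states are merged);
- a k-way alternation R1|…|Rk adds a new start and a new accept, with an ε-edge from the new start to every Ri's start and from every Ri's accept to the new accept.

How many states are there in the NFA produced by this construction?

16

Recursing over subexpressions:
Each of the 6 symbol leaves contributes a 2-state fragment.
  b ∪ a — 6 states
  bb(b ∪ a) — 10 states
  bb(b ∪ a) ∪ b ∪ a — 16 states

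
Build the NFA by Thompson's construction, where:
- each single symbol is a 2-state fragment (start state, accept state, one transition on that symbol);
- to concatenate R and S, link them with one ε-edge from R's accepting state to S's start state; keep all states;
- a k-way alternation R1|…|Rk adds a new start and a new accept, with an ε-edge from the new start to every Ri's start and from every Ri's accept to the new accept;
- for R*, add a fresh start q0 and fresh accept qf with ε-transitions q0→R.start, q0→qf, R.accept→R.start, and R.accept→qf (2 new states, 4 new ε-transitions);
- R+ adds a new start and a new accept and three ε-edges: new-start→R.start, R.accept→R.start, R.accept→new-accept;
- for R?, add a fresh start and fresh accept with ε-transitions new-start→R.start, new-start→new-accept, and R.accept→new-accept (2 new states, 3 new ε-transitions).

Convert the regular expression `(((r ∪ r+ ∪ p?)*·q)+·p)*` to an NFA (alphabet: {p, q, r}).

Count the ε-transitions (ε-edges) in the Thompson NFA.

25

Building bottom-up:
Each of the 5 symbol leaves contributes 0 ε-transitions.
  r+ — 3 ε-transitions
  p? — 3 ε-transitions
  r ∪ r+ ∪ p? — 12 ε-transitions
  (r ∪ r+ ∪ p?)* — 16 ε-transitions
  (r ∪ r+ ∪ p?)*·q — 17 ε-transitions
  ((r ∪ r+ ∪ p?)*·q)+ — 20 ε-transitions
  ((r ∪ r+ ∪ p?)*·q)+·p — 21 ε-transitions
  (((r ∪ r+ ∪ p?)*·q)+·p)* — 25 ε-transitions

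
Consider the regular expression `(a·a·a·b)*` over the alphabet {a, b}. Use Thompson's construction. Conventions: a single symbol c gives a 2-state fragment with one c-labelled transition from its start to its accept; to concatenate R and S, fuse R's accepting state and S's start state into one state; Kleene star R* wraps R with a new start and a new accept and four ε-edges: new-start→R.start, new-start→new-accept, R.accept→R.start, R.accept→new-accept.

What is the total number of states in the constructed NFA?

7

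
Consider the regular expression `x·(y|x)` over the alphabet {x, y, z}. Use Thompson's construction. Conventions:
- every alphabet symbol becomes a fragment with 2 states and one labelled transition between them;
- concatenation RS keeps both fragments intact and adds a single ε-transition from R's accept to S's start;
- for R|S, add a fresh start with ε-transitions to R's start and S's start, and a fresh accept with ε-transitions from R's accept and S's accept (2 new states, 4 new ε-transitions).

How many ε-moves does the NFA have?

By structural recursion:
Each of the 3 symbol leaves contributes 0 ε-transitions.
  y|x → 4 ε-transitions
  x·(y|x) → 5 ε-transitions

5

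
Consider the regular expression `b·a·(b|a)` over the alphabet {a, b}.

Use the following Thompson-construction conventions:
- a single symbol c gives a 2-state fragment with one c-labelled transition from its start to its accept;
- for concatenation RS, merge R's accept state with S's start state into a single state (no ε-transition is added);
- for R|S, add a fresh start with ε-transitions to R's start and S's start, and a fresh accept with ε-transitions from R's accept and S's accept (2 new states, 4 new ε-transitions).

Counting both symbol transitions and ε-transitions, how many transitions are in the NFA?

Bottom-up over the parse tree:
Each of the 4 symbol leaves contributes 1 transition (1 symbol, 0 ε).
  b|a → 6 transitions (2 symbol, 4 ε)
  b·a·(b|a) → 8 transitions (4 symbol, 4 ε)

8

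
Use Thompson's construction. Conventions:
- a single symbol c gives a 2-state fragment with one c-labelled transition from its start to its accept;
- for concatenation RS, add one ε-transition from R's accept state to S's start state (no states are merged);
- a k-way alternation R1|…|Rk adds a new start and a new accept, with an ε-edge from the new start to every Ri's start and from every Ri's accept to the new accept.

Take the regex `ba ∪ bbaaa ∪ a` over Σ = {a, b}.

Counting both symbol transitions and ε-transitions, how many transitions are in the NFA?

19

Building bottom-up:
Each of the 8 symbol leaves contributes 1 transition (1 symbol, 0 ε).
  ba — 3 transitions (2 symbol, 1 ε)
  bbaaa — 9 transitions (5 symbol, 4 ε)
  ba ∪ bbaaa ∪ a — 19 transitions (8 symbol, 11 ε)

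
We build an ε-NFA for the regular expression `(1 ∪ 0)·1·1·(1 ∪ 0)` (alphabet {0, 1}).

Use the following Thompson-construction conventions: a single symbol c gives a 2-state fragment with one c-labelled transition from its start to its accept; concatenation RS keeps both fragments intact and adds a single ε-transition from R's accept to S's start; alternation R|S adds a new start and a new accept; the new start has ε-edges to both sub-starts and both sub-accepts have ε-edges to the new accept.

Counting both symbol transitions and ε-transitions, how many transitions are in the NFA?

Per subexpression:
Each of the 6 symbol leaves contributes 1 transition (1 symbol, 0 ε).
  1 ∪ 0 : 6 transitions (2 symbol, 4 ε)
  1 ∪ 0 : 6 transitions (2 symbol, 4 ε)
  (1 ∪ 0)·1·1·(1 ∪ 0) : 17 transitions (6 symbol, 11 ε)

17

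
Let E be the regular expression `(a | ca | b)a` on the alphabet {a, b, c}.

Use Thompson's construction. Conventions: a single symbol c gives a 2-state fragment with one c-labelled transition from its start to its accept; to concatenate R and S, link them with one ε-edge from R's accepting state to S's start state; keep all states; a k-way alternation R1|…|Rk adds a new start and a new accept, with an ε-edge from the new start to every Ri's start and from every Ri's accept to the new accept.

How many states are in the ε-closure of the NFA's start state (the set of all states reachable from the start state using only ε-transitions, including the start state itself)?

4

Let C(F) = |ε-closure(F.start)| within fragment F, and note whether F accepts ε. Symbol fragments have C = 1 and do not accept ε. Then:
  ca → same as the first factor's closure: |closure| = 1
  a | ca | b → |closure| = 1 + 1 + 1 + 1 = 4 (the new accept is not ε-reachable since no branch accepts ε)
  (a | ca | b)a → same as the first factor's closure: |closure| = 4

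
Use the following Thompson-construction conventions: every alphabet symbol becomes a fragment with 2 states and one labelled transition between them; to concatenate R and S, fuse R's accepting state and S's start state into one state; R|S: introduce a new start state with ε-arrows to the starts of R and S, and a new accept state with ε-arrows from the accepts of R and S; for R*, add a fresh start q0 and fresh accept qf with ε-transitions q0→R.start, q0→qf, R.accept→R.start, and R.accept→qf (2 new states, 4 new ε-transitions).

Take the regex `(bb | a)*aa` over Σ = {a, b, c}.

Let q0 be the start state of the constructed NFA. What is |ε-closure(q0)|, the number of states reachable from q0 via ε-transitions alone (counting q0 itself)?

5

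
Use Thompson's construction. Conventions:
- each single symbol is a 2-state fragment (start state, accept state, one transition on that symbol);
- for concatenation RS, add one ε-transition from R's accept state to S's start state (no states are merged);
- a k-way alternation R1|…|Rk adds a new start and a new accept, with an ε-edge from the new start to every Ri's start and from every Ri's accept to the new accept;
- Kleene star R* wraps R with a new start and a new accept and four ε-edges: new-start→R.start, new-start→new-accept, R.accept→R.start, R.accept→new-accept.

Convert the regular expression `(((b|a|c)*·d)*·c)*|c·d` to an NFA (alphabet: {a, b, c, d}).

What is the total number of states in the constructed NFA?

24

Building bottom-up:
Each of the 7 symbol leaves contributes a 2-state fragment.
  b|a|c — 8 states
  (b|a|c)* — 10 states
  (b|a|c)*·d — 12 states
  ((b|a|c)*·d)* — 14 states
  ((b|a|c)*·d)*·c — 16 states
  (((b|a|c)*·d)*·c)* — 18 states
  c·d — 4 states
  (((b|a|c)*·d)*·c)*|c·d — 24 states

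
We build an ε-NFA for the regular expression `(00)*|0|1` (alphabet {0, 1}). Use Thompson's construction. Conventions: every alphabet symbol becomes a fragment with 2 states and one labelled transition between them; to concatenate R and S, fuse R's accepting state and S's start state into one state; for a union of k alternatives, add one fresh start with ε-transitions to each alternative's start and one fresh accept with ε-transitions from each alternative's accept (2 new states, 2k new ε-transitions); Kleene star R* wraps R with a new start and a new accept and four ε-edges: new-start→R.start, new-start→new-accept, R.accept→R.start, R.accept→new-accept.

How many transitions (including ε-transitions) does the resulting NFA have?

Per subexpression:
Each of the 4 symbol leaves contributes 1 transition (1 symbol, 0 ε).
  00 : 2 transitions (2 symbol, 0 ε)
  (00)* : 6 transitions (2 symbol, 4 ε)
  (00)*|0|1 : 14 transitions (4 symbol, 10 ε)

14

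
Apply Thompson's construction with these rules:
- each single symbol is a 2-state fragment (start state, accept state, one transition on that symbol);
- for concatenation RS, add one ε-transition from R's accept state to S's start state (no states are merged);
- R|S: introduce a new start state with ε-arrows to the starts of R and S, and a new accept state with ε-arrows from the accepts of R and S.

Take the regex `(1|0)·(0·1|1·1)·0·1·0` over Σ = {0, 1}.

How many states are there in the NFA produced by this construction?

Building bottom-up:
Each of the 9 symbol leaves contributes a 2-state fragment.
  1|0 → 6 states
  0·1 → 4 states
  1·1 → 4 states
  0·1|1·1 → 10 states
  (1|0)·(0·1|1·1)·0·1·0 → 22 states

22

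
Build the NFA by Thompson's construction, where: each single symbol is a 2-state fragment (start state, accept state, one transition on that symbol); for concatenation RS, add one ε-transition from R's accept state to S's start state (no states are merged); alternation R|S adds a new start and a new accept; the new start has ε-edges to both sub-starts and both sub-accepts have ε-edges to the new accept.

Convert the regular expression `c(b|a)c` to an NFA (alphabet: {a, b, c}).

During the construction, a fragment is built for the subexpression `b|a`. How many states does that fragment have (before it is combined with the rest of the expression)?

6

Fragment for `b|a`:
Each of the 2 symbol leaves contributes a 2-state fragment.
  b|a — 6 states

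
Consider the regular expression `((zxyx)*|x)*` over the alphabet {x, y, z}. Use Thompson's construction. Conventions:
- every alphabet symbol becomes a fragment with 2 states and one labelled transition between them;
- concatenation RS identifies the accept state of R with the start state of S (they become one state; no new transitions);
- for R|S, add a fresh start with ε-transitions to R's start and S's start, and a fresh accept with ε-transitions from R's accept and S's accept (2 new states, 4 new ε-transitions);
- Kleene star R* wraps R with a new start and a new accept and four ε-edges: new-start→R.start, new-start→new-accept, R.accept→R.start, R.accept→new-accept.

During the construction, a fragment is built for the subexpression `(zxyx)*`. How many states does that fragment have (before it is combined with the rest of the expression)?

7

Fragment for `(zxyx)*`:
Each of the 4 symbol leaves contributes a 2-state fragment.
  zxyx : 5 states
  (zxyx)* : 7 states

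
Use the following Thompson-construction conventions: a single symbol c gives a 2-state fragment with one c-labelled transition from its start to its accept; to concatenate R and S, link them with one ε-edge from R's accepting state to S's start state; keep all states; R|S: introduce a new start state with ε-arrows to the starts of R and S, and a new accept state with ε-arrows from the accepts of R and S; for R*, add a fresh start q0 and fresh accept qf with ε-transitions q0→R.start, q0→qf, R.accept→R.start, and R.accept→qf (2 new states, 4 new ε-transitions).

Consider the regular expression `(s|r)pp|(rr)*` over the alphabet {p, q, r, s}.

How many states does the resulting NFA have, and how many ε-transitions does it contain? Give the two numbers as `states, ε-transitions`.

Recursing over subexpressions:
Each of the 6 symbol leaves contributes 2 states and 0 ε-transitions.
  s|r — 6 states, 4 ε-transitions
  (s|r)pp — 10 states, 6 ε-transitions
  rr — 4 states, 1 ε-transition
  (rr)* — 6 states, 5 ε-transitions
  (s|r)pp|(rr)* — 18 states, 15 ε-transitions

18, 15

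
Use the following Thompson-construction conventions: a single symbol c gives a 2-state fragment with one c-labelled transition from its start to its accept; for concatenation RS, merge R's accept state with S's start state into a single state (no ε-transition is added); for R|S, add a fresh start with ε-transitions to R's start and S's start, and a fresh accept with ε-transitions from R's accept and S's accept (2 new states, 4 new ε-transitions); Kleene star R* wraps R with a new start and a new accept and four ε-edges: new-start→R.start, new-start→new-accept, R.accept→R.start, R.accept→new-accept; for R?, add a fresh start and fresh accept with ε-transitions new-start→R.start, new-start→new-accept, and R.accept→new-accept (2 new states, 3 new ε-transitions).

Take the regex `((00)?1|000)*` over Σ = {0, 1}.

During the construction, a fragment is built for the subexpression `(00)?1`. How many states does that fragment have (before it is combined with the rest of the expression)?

6

Fragment for `(00)?1`:
Each of the 3 symbol leaves contributes a 2-state fragment.
  00 → 3 states
  (00)? → 5 states
  (00)?1 → 6 states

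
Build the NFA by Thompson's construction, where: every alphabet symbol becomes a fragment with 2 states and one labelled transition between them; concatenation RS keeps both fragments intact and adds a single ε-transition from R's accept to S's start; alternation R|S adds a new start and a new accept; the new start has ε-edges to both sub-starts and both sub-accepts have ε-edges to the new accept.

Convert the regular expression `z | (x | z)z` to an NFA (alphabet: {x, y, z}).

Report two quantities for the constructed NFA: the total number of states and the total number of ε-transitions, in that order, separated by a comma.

Building bottom-up:
Each of the 4 symbol leaves contributes 2 states and 0 ε-transitions.
  x | z → 6 states, 4 ε-transitions
  (x | z)z → 8 states, 5 ε-transitions
  z | (x | z)z → 12 states, 9 ε-transitions

12, 9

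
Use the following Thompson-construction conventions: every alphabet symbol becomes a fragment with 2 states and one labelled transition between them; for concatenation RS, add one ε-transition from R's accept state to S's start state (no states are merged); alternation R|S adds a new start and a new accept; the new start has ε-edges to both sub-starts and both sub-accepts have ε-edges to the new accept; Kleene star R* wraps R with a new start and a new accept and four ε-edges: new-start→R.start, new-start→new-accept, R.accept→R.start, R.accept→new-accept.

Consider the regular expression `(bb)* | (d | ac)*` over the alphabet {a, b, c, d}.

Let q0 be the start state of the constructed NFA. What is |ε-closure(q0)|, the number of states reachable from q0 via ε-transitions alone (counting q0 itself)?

Let C(F) = |ε-closure(F.start)| within fragment F, and note whether F accepts ε. Symbol fragments have C = 1 and do not accept ε. Then:
  bb : |closure| equals the left operand's closure size = 1 (its accept is not ε-reachable, so the closure stops there)
  (bb)* : new start has ε-edges to the inner start and to the new accept, so |closure| = 2 + 1 = 3
  ac : |closure| equals the left operand's closure size = 1 (its accept is not ε-reachable, so the closure stops there)
  d | ac : new start ε-reaches every alternative's start; none of them accept ε, so the new accept is not reached: |closure| = 1 + 1 + 1 = 3
  (d | ac)* : |closure| = 1 (new start) + 3 (body) + 1 (new accept) = 5
  (bb)* | (d | ac)* : new start ε-reaches every alternative's start; at least one alternative accepts ε, so the union's new accept is reached too: |closure| = 1 + 3 + 5 + 1 = 10

10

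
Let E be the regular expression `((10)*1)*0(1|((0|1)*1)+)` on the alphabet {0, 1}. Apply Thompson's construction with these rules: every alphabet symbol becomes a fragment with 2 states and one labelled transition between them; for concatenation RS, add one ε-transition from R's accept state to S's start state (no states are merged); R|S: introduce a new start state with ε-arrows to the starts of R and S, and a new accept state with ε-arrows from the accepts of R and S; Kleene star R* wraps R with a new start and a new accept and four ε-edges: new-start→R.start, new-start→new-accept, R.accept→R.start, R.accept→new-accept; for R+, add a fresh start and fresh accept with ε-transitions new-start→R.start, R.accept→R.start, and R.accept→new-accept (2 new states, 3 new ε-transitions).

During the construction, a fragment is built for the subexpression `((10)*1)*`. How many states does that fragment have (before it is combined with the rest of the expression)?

10

Fragment for `((10)*1)*`:
Each of the 3 symbol leaves contributes a 2-state fragment.
  10 — 4 states
  (10)* — 6 states
  (10)*1 — 8 states
  ((10)*1)* — 10 states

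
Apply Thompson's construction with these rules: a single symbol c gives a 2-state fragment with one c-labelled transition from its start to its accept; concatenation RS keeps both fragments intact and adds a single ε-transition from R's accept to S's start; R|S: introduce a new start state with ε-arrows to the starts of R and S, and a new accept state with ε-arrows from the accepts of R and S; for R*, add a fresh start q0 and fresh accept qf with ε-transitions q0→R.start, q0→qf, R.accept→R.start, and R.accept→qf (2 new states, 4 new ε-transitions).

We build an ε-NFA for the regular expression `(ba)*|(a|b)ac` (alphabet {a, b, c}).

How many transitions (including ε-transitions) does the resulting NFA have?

Bottom-up over the parse tree:
Each of the 6 symbol leaves contributes 1 transition (1 symbol, 0 ε).
  ba = 3 transitions (2 symbol, 1 ε)
  (ba)* = 7 transitions (2 symbol, 5 ε)
  a|b = 6 transitions (2 symbol, 4 ε)
  (a|b)ac = 10 transitions (4 symbol, 6 ε)
  (ba)*|(a|b)ac = 21 transitions (6 symbol, 15 ε)

21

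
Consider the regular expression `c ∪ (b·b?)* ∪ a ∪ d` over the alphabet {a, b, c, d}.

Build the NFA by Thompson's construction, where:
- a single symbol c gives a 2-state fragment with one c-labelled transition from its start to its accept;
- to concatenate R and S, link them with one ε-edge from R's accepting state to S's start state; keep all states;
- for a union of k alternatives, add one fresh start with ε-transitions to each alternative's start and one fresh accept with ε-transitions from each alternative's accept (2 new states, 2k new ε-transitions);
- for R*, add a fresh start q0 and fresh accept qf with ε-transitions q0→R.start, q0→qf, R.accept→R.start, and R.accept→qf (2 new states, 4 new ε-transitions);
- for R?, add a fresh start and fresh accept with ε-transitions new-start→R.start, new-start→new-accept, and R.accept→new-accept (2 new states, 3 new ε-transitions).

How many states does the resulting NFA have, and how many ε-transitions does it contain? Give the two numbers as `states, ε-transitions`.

16, 16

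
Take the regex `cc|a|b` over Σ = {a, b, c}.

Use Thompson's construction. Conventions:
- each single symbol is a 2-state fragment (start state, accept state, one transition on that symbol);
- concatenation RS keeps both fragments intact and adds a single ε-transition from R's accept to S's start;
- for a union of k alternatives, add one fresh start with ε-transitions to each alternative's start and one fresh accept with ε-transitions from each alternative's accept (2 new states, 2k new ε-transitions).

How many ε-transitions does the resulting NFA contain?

Per subexpression:
Each of the 4 symbol leaves contributes 0 ε-transitions.
  cc → 1 ε-transition
  cc|a|b → 7 ε-transitions

7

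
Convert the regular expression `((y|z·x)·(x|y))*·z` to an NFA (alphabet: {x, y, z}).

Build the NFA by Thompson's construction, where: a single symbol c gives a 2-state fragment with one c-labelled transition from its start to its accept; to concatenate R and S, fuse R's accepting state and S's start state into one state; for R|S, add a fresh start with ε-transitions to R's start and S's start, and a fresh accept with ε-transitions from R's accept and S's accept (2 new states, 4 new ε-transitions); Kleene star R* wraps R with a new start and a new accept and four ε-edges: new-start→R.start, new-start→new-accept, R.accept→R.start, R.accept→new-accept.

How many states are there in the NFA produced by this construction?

15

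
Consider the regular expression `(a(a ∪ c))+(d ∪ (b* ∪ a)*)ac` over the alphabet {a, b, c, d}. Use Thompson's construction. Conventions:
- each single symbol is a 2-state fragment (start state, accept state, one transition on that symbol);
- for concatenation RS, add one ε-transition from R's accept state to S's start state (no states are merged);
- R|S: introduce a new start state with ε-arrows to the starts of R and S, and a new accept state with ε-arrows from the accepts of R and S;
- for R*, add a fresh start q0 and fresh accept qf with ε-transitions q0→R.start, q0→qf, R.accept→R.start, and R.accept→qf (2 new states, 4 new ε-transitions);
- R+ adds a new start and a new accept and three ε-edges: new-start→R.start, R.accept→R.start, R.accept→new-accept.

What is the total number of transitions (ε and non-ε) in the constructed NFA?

By structural recursion:
Each of the 8 symbol leaves contributes 1 transition (1 symbol, 0 ε).
  a ∪ c → 6 transitions (2 symbol, 4 ε)
  a(a ∪ c) → 8 transitions (3 symbol, 5 ε)
  (a(a ∪ c))+ → 11 transitions (3 symbol, 8 ε)
  b* → 5 transitions (1 symbol, 4 ε)
  b* ∪ a → 10 transitions (2 symbol, 8 ε)
  (b* ∪ a)* → 14 transitions (2 symbol, 12 ε)
  d ∪ (b* ∪ a)* → 19 transitions (3 symbol, 16 ε)
  (a(a ∪ c))+(d ∪ (b* ∪ a)*)ac → 35 transitions (8 symbol, 27 ε)

35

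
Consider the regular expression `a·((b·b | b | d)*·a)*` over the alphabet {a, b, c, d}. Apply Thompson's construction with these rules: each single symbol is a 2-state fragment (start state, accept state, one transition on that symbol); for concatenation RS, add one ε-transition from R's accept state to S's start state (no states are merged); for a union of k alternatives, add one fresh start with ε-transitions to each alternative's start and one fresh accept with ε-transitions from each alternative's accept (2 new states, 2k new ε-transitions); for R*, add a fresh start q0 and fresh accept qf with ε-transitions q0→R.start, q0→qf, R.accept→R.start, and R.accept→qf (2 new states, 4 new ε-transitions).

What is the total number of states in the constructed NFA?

18

By structural recursion:
Each of the 6 symbol leaves contributes a 2-state fragment.
  b·b — 4 states
  b·b | b | d — 10 states
  (b·b | b | d)* — 12 states
  (b·b | b | d)*·a — 14 states
  ((b·b | b | d)*·a)* — 16 states
  a·((b·b | b | d)*·a)* — 18 states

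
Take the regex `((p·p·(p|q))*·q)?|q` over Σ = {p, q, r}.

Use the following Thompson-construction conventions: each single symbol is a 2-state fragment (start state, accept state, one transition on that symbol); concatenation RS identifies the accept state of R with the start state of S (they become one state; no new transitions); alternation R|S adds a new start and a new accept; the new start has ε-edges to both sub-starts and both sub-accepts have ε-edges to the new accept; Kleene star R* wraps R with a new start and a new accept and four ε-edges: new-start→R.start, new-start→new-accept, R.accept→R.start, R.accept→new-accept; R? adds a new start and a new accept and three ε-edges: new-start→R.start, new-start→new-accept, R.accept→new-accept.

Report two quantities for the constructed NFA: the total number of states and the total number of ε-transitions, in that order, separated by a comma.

17, 15

Building bottom-up:
Each of the 6 symbol leaves contributes 2 states and 0 ε-transitions.
  p|q = 6 states, 4 ε-transitions
  p·p·(p|q) = 8 states, 4 ε-transitions
  (p·p·(p|q))* = 10 states, 8 ε-transitions
  (p·p·(p|q))*·q = 11 states, 8 ε-transitions
  ((p·p·(p|q))*·q)? = 13 states, 11 ε-transitions
  ((p·p·(p|q))*·q)?|q = 17 states, 15 ε-transitions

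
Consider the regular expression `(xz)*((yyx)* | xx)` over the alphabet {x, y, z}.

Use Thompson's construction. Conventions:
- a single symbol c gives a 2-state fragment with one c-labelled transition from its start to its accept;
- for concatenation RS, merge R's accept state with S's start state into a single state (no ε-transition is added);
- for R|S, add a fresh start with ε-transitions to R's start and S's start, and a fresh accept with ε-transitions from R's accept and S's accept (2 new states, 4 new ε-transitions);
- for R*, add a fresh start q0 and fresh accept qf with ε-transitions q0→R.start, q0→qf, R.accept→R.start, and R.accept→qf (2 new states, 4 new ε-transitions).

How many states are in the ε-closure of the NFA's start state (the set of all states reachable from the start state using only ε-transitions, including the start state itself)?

8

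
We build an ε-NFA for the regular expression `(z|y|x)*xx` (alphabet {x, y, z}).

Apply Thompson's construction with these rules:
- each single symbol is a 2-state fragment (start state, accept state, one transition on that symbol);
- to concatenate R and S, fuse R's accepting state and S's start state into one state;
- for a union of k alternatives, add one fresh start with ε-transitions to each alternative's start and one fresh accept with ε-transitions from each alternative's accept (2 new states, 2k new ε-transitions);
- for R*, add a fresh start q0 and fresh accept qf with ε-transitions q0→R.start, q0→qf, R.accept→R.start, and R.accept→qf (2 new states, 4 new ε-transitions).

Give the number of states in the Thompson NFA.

12

Building bottom-up:
Each of the 5 symbol leaves contributes a 2-state fragment.
  z|y|x : 8 states
  (z|y|x)* : 10 states
  (z|y|x)*xx : 12 states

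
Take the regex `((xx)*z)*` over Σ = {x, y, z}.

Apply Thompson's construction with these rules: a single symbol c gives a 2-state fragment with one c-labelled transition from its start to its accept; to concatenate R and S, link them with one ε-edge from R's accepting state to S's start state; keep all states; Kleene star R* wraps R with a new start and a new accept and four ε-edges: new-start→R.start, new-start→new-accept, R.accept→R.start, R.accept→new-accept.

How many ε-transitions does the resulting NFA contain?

10

Bottom-up over the parse tree:
Each of the 3 symbol leaves contributes 0 ε-transitions.
  xx — 1 ε-transition
  (xx)* — 5 ε-transitions
  (xx)*z — 6 ε-transitions
  ((xx)*z)* — 10 ε-transitions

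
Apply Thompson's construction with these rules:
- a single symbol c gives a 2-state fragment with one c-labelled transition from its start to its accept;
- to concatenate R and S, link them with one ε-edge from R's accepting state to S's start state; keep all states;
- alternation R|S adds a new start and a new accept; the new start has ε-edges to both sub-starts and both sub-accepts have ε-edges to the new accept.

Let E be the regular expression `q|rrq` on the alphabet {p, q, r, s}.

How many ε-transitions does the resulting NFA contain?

6

By structural recursion:
Each of the 4 symbol leaves contributes 0 ε-transitions.
  rrq = 2 ε-transitions
  q|rrq = 6 ε-transitions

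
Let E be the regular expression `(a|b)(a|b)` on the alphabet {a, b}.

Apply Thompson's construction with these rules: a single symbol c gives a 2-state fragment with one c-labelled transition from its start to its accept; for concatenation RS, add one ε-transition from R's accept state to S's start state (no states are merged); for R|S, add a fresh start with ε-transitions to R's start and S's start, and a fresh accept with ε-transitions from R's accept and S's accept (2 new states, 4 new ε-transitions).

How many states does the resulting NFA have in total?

12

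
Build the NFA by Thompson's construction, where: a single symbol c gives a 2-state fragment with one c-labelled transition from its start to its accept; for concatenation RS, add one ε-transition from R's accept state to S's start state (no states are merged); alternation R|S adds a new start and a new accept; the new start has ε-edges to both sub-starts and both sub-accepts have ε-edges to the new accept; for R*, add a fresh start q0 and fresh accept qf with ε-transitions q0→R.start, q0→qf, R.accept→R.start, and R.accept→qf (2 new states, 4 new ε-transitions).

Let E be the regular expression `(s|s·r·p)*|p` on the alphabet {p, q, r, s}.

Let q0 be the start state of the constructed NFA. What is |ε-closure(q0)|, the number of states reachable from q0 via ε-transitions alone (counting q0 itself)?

8

Let C(F) = |ε-closure(F.start)| within fragment F, and note whether F accepts ε. Symbol fragments have C = 1 and do not accept ε. Then:
  s·r·p — same as the first factor's closure: |closure| = 1
  s|s·r·p — |closure| = 1 + 1 + 1 = 3 (the new accept is not ε-reachable since no branch accepts ε)
  (s|s·r·p)* — new start has ε-edges to the inner start and to the new accept, so |closure| = 2 + 3 = 5
  (s|s·r·p)*|p — new start ε-reaches every alternative's start; at least one alternative accepts ε, so the union's new accept is reached too: |closure| = 1 + 5 + 1 + 1 = 8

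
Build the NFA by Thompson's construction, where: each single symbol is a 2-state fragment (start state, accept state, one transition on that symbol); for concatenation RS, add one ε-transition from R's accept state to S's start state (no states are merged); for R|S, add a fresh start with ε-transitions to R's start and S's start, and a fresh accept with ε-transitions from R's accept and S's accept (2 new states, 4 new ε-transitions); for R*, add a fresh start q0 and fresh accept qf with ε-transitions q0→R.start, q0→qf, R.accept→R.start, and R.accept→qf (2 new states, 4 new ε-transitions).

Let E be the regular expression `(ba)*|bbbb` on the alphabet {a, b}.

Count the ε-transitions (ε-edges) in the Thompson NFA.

Recursing over subexpressions:
Each of the 6 symbol leaves contributes 0 ε-transitions.
  ba : 1 ε-transition
  (ba)* : 5 ε-transitions
  bbbb : 3 ε-transitions
  (ba)*|bbbb : 12 ε-transitions

12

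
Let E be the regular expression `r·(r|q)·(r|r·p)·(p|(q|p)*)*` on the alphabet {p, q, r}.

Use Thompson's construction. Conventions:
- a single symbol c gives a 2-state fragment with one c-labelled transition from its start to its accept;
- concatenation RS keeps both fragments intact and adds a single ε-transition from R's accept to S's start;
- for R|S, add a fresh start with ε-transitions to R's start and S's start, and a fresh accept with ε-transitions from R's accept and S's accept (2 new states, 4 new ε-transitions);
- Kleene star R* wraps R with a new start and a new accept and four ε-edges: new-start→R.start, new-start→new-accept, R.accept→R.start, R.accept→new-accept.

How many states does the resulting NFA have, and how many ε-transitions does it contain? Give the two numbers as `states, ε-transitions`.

Building bottom-up:
Each of the 9 symbol leaves contributes 2 states and 0 ε-transitions.
  r|q → 6 states, 4 ε-transitions
  r·p → 4 states, 1 ε-transition
  r|r·p → 8 states, 5 ε-transitions
  q|p → 6 states, 4 ε-transitions
  (q|p)* → 8 states, 8 ε-transitions
  p|(q|p)* → 12 states, 12 ε-transitions
  (p|(q|p)*)* → 14 states, 16 ε-transitions
  r·(r|q)·(r|r·p)·(p|(q|p)*)* → 30 states, 28 ε-transitions

30, 28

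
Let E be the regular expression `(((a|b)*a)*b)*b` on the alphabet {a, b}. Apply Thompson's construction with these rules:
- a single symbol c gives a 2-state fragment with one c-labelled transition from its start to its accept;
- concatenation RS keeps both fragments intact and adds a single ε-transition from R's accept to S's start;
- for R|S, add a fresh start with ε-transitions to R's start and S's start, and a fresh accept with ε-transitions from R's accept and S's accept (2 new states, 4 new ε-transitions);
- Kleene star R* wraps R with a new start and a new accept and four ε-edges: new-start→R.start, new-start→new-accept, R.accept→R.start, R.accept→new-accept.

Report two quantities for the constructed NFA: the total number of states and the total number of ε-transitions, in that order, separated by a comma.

Building bottom-up:
Each of the 5 symbol leaves contributes 2 states and 0 ε-transitions.
  a|b → 6 states, 4 ε-transitions
  (a|b)* → 8 states, 8 ε-transitions
  (a|b)*a → 10 states, 9 ε-transitions
  ((a|b)*a)* → 12 states, 13 ε-transitions
  ((a|b)*a)*b → 14 states, 14 ε-transitions
  (((a|b)*a)*b)* → 16 states, 18 ε-transitions
  (((a|b)*a)*b)*b → 18 states, 19 ε-transitions

18, 19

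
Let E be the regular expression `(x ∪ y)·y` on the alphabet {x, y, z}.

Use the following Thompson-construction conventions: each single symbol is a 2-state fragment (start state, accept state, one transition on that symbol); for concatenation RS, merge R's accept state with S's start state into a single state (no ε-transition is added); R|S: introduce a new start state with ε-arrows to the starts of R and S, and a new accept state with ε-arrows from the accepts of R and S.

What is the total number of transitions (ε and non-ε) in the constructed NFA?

Recursing over subexpressions:
Each of the 3 symbol leaves contributes 1 transition (1 symbol, 0 ε).
  x ∪ y — 6 transitions (2 symbol, 4 ε)
  (x ∪ y)·y — 7 transitions (3 symbol, 4 ε)

7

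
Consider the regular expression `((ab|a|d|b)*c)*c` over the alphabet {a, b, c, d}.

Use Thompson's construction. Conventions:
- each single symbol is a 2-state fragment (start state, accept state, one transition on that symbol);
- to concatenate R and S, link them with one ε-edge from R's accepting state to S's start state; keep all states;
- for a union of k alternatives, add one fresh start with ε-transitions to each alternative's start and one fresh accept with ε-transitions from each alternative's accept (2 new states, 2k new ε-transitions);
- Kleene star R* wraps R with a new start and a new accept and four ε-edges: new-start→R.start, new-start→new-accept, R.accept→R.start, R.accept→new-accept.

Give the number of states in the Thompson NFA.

Per subexpression:
Each of the 7 symbol leaves contributes a 2-state fragment.
  ab — 4 states
  ab|a|d|b — 12 states
  (ab|a|d|b)* — 14 states
  (ab|a|d|b)*c — 16 states
  ((ab|a|d|b)*c)* — 18 states
  ((ab|a|d|b)*c)*c — 20 states

20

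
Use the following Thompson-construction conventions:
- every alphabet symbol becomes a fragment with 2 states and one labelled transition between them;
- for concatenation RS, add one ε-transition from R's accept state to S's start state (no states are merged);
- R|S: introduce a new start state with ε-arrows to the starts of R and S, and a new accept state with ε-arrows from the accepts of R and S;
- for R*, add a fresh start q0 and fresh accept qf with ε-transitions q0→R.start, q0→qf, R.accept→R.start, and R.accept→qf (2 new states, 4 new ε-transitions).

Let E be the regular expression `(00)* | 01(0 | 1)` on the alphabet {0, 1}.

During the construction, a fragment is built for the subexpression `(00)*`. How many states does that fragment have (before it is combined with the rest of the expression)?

Fragment for `(00)*`:
Each of the 2 symbol leaves contributes a 2-state fragment.
  00 : 4 states
  (00)* : 6 states

6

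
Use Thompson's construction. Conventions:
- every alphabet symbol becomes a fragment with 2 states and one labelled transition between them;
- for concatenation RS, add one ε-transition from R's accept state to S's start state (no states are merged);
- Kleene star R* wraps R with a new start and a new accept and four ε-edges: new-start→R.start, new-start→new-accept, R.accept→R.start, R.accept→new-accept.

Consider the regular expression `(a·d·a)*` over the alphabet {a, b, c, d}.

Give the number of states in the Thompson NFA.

8

Per subexpression:
Each of the 3 symbol leaves contributes a 2-state fragment.
  a·d·a → 6 states
  (a·d·a)* → 8 states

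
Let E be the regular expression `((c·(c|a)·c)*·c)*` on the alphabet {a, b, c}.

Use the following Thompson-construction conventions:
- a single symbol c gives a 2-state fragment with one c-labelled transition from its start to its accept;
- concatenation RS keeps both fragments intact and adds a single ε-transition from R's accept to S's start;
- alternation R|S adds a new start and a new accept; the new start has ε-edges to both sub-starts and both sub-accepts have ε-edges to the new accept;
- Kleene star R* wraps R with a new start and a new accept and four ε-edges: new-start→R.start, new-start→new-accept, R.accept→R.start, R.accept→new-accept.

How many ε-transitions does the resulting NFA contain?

15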